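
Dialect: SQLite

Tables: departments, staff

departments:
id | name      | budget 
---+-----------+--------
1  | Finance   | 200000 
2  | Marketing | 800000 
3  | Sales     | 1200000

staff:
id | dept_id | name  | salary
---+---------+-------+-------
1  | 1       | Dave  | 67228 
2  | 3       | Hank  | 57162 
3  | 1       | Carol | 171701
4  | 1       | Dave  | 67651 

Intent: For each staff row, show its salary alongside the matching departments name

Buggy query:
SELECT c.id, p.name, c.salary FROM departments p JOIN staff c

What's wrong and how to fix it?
Bug: JOIN with no ON clause produces a cartesian product; every staff row pairs with every departments row

Fix: Specify the join condition linking the foreign key to the parent id

Corrected query:
SELECT c.id, p.name, c.salary FROM departments p JOIN staff c ON c.dept_id = p.id

Result:
id | name    | salary
---+---------+-------
1  | Finance | 67228 
2  | Sales   | 57162 
3  | Finance | 171701
4  | Finance | 67651 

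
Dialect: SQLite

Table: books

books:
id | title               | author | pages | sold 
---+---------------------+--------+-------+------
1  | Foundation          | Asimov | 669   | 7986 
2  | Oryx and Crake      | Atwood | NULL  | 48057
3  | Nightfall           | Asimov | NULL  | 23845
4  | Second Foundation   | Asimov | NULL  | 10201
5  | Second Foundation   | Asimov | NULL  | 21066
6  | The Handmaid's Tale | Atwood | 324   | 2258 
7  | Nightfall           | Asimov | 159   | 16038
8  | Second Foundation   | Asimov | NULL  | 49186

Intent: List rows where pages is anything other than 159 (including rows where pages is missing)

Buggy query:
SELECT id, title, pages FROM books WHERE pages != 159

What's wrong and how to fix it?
Bug: Inequality against NULL is unknown, not true; rows with NULL are dropped

Fix: Handle NULL separately with IS NULL alongside the inequality

Corrected query:
SELECT id, title, pages FROM books WHERE pages != 159 OR pages IS NULL

Result:
id | title               | pages
---+---------------------+------
1  | Foundation          | 669  
2  | Oryx and Crake      | NULL 
3  | Nightfall           | NULL 
4  | Second Foundation   | NULL 
5  | Second Foundation   | NULL 
6  | The Handmaid's Tale | 324  
8  | Second Foundation   | NULL 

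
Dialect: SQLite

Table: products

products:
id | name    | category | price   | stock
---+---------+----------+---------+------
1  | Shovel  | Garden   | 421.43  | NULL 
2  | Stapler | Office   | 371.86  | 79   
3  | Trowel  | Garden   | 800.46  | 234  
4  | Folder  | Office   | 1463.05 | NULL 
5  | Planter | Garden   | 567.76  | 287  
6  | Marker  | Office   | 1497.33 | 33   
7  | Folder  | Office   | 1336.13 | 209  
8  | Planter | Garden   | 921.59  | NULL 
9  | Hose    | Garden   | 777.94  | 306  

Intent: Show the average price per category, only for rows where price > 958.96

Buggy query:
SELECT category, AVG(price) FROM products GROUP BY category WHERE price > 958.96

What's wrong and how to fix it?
Bug: WHERE cannot follow GROUP BY

Fix: Place WHERE between FROM and GROUP BY

Corrected query:
SELECT category, AVG(price) FROM products WHERE price > 958.96 GROUP BY category

Result:
category | AVG(price)
---------+-----------
Office   | 1432.17   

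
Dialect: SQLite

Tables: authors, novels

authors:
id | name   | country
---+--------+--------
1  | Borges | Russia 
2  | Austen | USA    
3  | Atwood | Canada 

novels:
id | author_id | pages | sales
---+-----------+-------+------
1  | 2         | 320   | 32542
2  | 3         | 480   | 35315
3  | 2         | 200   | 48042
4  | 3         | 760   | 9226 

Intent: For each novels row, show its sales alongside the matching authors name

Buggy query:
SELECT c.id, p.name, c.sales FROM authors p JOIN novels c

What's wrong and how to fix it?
Bug: JOIN with no ON clause produces a cartesian product; every novels row pairs with every authors row

Fix: Add ON c.author_id = p.id to the JOIN

Corrected query:
SELECT c.id, p.name, c.sales FROM authors p JOIN novels c ON c.author_id = p.id

Result:
id | name   | sales
---+--------+------
1  | Austen | 32542
2  | Atwood | 35315
3  | Austen | 48042
4  | Atwood | 9226 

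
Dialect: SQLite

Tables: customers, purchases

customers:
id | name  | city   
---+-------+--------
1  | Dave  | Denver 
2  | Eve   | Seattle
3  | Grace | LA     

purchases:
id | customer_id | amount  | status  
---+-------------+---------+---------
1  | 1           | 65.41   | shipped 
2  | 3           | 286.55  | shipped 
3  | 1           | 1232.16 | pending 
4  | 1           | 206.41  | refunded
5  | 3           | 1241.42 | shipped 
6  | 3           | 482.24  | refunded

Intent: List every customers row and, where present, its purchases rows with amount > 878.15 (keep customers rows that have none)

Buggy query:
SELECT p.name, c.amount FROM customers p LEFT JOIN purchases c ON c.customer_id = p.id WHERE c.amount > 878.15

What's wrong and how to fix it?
Bug: Filtering c.amount in WHERE discards the NULL rows produced by LEFT JOIN, turning it into an inner join

Fix: Move the right-table condition into the ON clause so unmatched parents are kept

Corrected query:
SELECT p.name, c.amount FROM customers p LEFT JOIN purchases c ON c.customer_id = p.id AND c.amount > 878.15

Result:
name  | amount 
------+--------
Dave  | 1232.16
Eve   | NULL   
Grace | 1241.42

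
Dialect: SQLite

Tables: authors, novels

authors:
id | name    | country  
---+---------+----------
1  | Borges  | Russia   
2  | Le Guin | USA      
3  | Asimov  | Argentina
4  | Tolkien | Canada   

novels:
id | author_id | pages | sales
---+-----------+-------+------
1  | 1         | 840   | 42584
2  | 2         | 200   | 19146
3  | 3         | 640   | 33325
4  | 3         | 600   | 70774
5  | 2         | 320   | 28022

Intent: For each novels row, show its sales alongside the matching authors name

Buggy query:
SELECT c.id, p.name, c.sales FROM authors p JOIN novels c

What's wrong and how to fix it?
Bug: JOIN with no ON clause produces a cartesian product; every novels row pairs with every authors row

Fix: Specify the join condition linking the foreign key to the parent id

Corrected query:
SELECT c.id, p.name, c.sales FROM authors p JOIN novels c ON c.author_id = p.id

Result:
id | name    | sales
---+---------+------
1  | Borges  | 42584
2  | Le Guin | 19146
3  | Asimov  | 33325
4  | Asimov  | 70774
5  | Le Guin | 28022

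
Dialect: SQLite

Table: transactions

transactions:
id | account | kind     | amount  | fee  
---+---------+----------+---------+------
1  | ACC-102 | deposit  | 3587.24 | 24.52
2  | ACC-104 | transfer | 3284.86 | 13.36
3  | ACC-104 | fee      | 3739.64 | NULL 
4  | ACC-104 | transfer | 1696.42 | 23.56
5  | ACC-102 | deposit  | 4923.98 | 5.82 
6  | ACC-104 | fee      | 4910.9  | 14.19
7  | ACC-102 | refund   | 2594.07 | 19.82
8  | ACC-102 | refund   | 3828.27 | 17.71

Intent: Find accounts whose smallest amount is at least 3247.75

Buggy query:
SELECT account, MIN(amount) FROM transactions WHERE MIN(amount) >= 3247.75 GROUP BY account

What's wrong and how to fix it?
Bug: MIN() in WHERE is a misuse of aggregate

Fix: Replace WHERE with HAVING after the GROUP BY

Corrected query:
SELECT account, MIN(amount) FROM transactions GROUP BY account HAVING MIN(amount) >= 3247.75

Result:
(no rows)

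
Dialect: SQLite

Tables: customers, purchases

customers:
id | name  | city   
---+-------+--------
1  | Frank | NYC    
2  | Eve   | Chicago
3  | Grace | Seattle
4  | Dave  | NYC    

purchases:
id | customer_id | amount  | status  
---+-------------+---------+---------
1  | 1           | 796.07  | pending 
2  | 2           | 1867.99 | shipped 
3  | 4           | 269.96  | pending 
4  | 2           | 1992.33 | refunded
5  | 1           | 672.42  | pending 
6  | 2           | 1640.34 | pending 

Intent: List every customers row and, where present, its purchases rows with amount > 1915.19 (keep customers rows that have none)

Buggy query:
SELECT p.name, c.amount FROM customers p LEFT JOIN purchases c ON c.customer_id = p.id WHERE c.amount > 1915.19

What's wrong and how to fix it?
Bug: A WHERE condition on the right-hand table after LEFT JOIN drops unmatched parents

Fix: Move the right-table condition into the ON clause so unmatched parents are kept

Corrected query:
SELECT p.name, c.amount FROM customers p LEFT JOIN purchases c ON c.customer_id = p.id AND c.amount > 1915.19

Result:
name  | amount 
------+--------
Frank | NULL   
Eve   | 1992.33
Grace | NULL   
Dave  | NULL   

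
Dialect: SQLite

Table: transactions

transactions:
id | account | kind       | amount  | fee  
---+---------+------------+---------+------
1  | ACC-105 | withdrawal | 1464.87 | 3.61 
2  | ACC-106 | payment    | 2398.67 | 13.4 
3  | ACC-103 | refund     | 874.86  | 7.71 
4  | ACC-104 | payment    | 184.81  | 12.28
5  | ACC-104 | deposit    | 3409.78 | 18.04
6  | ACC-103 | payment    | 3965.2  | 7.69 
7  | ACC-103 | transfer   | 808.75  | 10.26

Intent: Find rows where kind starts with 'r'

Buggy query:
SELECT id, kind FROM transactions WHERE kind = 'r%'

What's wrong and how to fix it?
Bug: '=' compares the literal string including the % character; pattern matching needs LIKE

Fix: Replace '=' with LIKE so 'r%' is treated as a pattern

Corrected query:
SELECT id, kind FROM transactions WHERE kind LIKE 'r%'

Result:
id | kind  
---+-------
3  | refund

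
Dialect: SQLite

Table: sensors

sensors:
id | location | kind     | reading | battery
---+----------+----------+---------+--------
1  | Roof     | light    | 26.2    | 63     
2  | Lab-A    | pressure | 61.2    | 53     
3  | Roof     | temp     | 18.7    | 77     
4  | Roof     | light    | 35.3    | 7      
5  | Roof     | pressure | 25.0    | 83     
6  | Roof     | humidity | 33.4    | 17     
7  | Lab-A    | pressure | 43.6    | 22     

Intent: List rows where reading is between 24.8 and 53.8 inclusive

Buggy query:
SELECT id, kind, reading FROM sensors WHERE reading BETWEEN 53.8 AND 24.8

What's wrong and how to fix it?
Bug: The bounds are reversed; BETWEEN a AND b requires a <= b to match anything

Fix: Write BETWEEN 24.8 AND 53.8

Corrected query:
SELECT id, kind, reading FROM sensors WHERE reading BETWEEN 24.8 AND 53.8

Result:
id | kind     | reading
---+----------+--------
1  | light    | 26.2   
4  | light    | 35.3   
5  | pressure | 25     
6  | humidity | 33.4   
7  | pressure | 43.6   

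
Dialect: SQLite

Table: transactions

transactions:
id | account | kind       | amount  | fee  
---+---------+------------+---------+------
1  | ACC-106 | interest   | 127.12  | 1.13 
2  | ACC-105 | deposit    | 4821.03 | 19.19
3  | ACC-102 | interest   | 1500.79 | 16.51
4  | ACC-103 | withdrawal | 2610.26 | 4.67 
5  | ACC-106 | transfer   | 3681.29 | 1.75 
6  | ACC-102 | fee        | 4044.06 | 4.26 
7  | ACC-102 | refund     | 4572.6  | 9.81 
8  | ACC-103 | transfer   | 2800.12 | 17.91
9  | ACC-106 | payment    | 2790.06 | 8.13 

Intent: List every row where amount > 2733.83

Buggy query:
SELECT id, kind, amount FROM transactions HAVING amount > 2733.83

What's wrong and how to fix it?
Bug: HAVING filters the output of aggregation, but this query has no GROUP BY and no aggregate functions, so SQLite rejects it (HAVING clause on a non-aggregate query); the condition here is per row

Fix: Replace HAVING with WHERE since the condition applies to individual rows

Corrected query:
SELECT id, kind, amount FROM transactions WHERE amount > 2733.83

Result:
id | kind     | amount 
---+----------+--------
2  | deposit  | 4821.03
5  | transfer | 3681.29
6  | fee      | 4044.06
7  | refund   | 4572.6 
8  | transfer | 2800.12
9  | payment  | 2790.06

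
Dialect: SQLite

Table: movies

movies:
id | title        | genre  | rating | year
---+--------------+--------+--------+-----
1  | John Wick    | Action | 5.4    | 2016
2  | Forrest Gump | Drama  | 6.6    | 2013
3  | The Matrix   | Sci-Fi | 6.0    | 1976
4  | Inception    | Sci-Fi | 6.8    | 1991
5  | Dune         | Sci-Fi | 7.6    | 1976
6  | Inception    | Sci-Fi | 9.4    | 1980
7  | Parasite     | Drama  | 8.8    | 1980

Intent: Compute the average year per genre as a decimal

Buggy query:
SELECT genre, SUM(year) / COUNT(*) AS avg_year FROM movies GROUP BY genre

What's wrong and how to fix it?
Bug: SUM(year) and COUNT(*) are both integers; the division truncates the fractional part

Fix: Cast one side to REAL so the division keeps the fractional part

Corrected query:
SELECT genre, SUM(year) * 1.0 / COUNT(*) AS avg_year FROM movies GROUP BY genre

Result:
genre  | avg_year
-------+---------
Action | 2016    
Drama  | 1996.5  
Sci-Fi | 1980.75 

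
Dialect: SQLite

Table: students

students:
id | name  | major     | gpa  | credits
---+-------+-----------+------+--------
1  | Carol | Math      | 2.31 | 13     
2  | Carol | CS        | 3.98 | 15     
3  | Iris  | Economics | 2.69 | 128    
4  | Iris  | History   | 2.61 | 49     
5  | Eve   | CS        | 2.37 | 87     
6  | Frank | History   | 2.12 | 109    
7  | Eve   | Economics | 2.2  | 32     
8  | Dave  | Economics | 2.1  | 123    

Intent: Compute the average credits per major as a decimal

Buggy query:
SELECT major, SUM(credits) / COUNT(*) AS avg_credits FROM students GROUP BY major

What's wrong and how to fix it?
Bug: SUM(credits) and COUNT(*) are both integers; the division truncates the fractional part

Fix: Multiply by 1.0 (or CAST to REAL) to force floating-point division

Corrected query:
SELECT major, SUM(credits) * 1.0 / COUNT(*) AS avg_credits FROM students GROUP BY major

Result:
major     | avg_credits
----------+------------
CS        | 51         
Economics | 94.333333  
History   | 79         
Math      | 13         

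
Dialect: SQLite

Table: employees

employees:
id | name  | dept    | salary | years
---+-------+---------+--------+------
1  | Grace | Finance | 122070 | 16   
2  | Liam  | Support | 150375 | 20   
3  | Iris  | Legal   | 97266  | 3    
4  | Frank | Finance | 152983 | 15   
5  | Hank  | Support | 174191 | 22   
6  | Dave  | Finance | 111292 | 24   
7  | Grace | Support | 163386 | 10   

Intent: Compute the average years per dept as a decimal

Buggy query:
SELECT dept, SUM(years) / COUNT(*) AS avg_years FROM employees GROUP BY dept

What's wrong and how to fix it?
Bug: Both operands are integers, so '/' performs integer division and truncates

Fix: Multiply by 1.0 (or CAST to REAL) to force floating-point division

Corrected query:
SELECT dept, SUM(years) * 1.0 / COUNT(*) AS avg_years FROM employees GROUP BY dept

Result:
dept    | avg_years
--------+----------
Finance | 18.333333
Legal   | 3        
Support | 17.333333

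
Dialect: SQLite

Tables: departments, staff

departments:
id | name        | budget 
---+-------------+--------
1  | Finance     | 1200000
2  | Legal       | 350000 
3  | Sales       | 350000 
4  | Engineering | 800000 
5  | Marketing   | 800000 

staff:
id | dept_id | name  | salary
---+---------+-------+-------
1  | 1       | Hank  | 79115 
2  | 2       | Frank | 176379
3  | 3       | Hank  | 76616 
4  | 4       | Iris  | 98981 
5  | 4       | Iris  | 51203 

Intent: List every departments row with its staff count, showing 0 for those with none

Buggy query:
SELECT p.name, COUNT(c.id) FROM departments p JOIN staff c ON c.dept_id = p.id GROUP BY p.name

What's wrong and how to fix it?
Bug: An inner join excludes parents with zero children

Fix: Switch to LEFT JOIN to retain unmatched parent rows

Corrected query:
SELECT p.name, COUNT(c.id) FROM departments p LEFT JOIN staff c ON c.dept_id = p.id GROUP BY p.name

Result:
name        | COUNT(c.id)
------------+------------
Engineering | 2          
Finance     | 1          
Legal       | 1          
Marketing   | 0          
Sales       | 1          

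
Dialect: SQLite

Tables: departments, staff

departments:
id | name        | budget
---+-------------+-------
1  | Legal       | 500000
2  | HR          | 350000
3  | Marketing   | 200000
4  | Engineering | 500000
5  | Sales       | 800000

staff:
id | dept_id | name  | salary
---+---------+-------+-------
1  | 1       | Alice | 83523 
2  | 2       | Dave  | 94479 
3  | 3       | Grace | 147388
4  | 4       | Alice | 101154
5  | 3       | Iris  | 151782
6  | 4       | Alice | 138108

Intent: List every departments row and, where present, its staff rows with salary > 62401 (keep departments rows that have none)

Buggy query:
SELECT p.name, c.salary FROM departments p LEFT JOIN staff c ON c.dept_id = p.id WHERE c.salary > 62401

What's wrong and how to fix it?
Bug: Filtering c.salary in WHERE discards the NULL rows produced by LEFT JOIN, turning it into an inner join

Fix: Put 'c.salary > 62401' in the JOIN's ON clause instead of WHERE

Corrected query:
SELECT p.name, c.salary FROM departments p LEFT JOIN staff c ON c.dept_id = p.id AND c.salary > 62401

Result:
name        | salary
------------+-------
Legal       | 83523 
HR          | 94479 
Marketing   | 147388
Marketing   | 151782
Engineering | 101154
Engineering | 138108
Sales       | NULL  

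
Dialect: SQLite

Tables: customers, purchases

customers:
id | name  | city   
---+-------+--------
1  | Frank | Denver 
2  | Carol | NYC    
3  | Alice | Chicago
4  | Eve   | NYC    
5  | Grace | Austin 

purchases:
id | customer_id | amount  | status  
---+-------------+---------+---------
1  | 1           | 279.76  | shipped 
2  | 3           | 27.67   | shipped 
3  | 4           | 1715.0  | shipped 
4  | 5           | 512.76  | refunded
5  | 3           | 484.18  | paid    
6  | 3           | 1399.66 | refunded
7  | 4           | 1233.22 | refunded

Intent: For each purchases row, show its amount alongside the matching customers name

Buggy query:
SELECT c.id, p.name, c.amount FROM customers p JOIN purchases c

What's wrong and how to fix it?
Bug: Missing join condition: each purchases row is matched to all customers rows instead of just its own

Fix: Add ON c.customer_id = p.id to the JOIN

Corrected query:
SELECT c.id, p.name, c.amount FROM customers p JOIN purchases c ON c.customer_id = p.id

Result:
id | name  | amount 
---+-------+--------
1  | Frank | 279.76 
2  | Alice | 27.67  
3  | Eve   | 1715   
4  | Grace | 512.76 
5  | Alice | 484.18 
6  | Alice | 1399.66
7  | Eve   | 1233.22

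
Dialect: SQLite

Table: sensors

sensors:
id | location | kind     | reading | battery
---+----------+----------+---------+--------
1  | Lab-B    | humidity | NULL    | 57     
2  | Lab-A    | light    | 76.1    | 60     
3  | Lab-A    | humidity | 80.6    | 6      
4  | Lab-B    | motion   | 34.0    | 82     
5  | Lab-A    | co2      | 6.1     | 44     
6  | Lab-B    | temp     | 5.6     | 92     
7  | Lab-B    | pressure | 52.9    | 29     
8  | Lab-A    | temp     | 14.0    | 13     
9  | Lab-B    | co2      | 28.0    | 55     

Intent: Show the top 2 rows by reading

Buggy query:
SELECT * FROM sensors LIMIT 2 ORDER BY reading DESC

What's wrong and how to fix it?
Bug: LIMIT must come after ORDER BY

Fix: Swap the clauses: ORDER BY first, then LIMIT

Corrected query:
SELECT * FROM sensors ORDER BY reading DESC LIMIT 2

Result:
id | location | kind     | reading | battery
---+----------+----------+---------+--------
3  | Lab-A    | humidity | 80.6    | 6      
2  | Lab-A    | light    | 76.1    | 60     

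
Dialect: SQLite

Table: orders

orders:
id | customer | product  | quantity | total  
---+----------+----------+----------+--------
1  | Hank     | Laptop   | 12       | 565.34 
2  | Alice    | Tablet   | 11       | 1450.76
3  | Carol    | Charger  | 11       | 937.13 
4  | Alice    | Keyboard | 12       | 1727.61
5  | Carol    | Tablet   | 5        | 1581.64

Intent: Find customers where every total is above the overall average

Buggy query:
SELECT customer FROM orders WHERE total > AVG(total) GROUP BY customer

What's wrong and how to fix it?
Bug: AVG() is an aggregate; it can't sit directly in WHERE

Fix: Use a subquery for AVG and a HAVING MIN(...) filter so the condition holds for every row in the group

Corrected query:
SELECT customer FROM orders GROUP BY customer HAVING MIN(total) > (SELECT AVG(total) FROM orders)

Result:
customer
--------
Alice   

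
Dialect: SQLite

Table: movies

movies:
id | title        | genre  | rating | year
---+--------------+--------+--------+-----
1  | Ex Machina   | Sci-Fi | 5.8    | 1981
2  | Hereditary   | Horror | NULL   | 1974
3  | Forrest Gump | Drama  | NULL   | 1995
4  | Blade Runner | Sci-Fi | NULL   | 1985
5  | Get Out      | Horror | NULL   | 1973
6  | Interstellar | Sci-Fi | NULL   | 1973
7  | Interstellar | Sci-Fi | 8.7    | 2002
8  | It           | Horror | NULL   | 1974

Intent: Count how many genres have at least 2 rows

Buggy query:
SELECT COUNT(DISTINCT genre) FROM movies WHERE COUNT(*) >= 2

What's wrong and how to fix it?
Bug: COUNT(*) cannot appear in WHERE; the per-group count doesn't exist yet

Fix: Group first with HAVING COUNT(*) >= 2, then COUNT the resulting groups

Corrected query:
SELECT COUNT(*) FROM (SELECT genre FROM movies GROUP BY genre HAVING COUNT(*) >= 2)

Result:
COUNT(*)
--------
2       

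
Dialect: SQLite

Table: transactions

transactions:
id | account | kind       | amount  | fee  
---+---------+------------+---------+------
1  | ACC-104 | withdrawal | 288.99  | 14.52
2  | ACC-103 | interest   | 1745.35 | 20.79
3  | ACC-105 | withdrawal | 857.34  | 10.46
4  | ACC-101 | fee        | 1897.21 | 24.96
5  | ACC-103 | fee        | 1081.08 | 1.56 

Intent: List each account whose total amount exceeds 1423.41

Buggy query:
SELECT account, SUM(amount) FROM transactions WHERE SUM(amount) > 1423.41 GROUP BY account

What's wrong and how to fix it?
Bug: WHERE runs before GROUP BY, so aggregates aren't available there

Fix: Use HAVING (which filters groups after aggregation) instead of WHERE

Corrected query:
SELECT account, SUM(amount) FROM transactions GROUP BY account HAVING SUM(amount) > 1423.41

Result:
account | SUM(amount)
--------+------------
ACC-101 | 1897.21    
ACC-103 | 2826.43    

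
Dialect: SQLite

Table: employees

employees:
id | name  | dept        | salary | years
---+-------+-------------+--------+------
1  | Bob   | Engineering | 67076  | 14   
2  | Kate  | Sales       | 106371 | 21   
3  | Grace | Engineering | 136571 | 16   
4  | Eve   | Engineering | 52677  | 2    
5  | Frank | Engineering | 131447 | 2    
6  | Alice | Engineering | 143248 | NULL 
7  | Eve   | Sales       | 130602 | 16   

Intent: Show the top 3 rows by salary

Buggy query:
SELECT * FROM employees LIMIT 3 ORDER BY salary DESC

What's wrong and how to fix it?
Bug: ORDER BY cannot follow LIMIT; LIMIT is the final clause

Fix: Swap the clauses: ORDER BY first, then LIMIT

Corrected query:
SELECT * FROM employees ORDER BY salary DESC LIMIT 3

Result:
id | name  | dept        | salary | years
---+-------+-------------+--------+------
6  | Alice | Engineering | 143248 | NULL 
3  | Grace | Engineering | 136571 | 16   
5  | Frank | Engineering | 131447 | 2    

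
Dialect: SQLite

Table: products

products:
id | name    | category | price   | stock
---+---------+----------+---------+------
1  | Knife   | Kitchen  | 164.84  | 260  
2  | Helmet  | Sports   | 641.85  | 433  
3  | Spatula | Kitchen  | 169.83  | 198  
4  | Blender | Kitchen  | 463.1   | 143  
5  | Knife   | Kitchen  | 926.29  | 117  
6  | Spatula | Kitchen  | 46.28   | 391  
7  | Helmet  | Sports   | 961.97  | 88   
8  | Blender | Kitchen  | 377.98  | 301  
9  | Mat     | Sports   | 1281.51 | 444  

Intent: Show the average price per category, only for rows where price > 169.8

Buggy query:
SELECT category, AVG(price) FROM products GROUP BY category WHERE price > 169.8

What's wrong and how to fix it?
Bug: WHERE cannot follow GROUP BY

Fix: Move the WHERE clause before GROUP BY

Corrected query:
SELECT category, AVG(price) FROM products WHERE price > 169.8 GROUP BY category

Result:
category | AVG(price)
---------+-----------
Kitchen  | 484.3     
Sports   | 961.776667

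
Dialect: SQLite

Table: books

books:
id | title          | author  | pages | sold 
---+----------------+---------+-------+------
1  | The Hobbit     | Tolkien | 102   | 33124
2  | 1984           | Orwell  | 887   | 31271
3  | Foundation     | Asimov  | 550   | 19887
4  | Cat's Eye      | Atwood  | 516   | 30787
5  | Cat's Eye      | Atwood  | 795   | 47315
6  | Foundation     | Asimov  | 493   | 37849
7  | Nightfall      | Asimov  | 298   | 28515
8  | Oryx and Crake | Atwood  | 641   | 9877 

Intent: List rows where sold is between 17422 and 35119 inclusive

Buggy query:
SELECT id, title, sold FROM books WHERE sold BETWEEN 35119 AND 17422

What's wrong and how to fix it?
Bug: BETWEEN expects the lower bound first; with 35119 AND 17422 the range is empty

Fix: Swap the bounds so the smaller value comes first

Corrected query:
SELECT id, title, sold FROM books WHERE sold BETWEEN 17422 AND 35119

Result:
id | title      | sold 
---+------------+------
1  | The Hobbit | 33124
2  | 1984       | 31271
3  | Foundation | 19887
4  | Cat's Eye  | 30787
7  | Nightfall  | 28515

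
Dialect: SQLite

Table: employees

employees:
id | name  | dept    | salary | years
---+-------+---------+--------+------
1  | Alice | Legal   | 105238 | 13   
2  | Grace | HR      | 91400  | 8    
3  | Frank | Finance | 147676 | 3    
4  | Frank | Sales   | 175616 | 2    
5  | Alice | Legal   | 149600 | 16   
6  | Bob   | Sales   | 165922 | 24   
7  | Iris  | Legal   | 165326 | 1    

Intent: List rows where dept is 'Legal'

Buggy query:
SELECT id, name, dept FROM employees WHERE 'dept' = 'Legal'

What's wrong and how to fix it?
Bug: 'dept' in single quotes is a string literal, not the column; the comparison is literal-vs-literal and never true

Fix: Remove the quotes around the column name (or use double quotes for an identifier)

Corrected query:
SELECT id, name, dept FROM employees WHERE dept = 'Legal'

Result:
id | name  | dept 
---+-------+------
1  | Alice | Legal
5  | Alice | Legal
7  | Iris  | Legal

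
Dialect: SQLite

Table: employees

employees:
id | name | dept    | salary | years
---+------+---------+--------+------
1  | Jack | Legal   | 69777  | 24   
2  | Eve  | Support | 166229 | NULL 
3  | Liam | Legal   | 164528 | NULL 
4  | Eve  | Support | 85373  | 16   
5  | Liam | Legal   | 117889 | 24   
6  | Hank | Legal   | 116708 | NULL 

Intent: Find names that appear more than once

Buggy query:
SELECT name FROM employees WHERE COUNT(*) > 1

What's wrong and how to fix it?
Bug: COUNT(*) is an aggregate and cannot be used in WHERE

Fix: GROUP BY name, then filter groups with HAVING COUNT(*) > 1

Corrected query:
SELECT name FROM employees GROUP BY name HAVING COUNT(*) > 1

Result:
name
----
Eve 
Liam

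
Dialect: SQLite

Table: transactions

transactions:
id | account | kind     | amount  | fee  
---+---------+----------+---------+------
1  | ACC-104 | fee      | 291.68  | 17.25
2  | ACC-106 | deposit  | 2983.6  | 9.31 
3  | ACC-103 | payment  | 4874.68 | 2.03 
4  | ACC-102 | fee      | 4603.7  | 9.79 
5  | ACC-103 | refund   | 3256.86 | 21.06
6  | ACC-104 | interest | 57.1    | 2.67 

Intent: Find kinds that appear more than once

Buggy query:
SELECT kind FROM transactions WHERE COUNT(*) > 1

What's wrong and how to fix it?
Bug: COUNT(*) is an aggregate and cannot be used in WHERE

Fix: GROUP BY kind, then filter groups with HAVING COUNT(*) > 1

Corrected query:
SELECT kind FROM transactions GROUP BY kind HAVING COUNT(*) > 1

Result:
kind
----
fee 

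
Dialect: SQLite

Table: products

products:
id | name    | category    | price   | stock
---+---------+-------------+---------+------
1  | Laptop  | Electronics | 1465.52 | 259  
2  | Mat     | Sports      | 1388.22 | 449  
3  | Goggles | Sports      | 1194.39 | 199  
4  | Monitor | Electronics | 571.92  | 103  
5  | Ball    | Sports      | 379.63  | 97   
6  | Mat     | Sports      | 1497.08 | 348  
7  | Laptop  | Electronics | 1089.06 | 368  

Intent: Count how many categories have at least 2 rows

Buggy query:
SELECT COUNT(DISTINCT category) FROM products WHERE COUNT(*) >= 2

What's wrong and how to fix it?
Bug: COUNT(*) cannot appear in WHERE; the per-group count doesn't exist yet

Fix: Use a subquery that GROUPs and filters with HAVING, then count its rows

Corrected query:
SELECT COUNT(*) FROM (SELECT category FROM products GROUP BY category HAVING COUNT(*) >= 2)

Result:
COUNT(*)
--------
2       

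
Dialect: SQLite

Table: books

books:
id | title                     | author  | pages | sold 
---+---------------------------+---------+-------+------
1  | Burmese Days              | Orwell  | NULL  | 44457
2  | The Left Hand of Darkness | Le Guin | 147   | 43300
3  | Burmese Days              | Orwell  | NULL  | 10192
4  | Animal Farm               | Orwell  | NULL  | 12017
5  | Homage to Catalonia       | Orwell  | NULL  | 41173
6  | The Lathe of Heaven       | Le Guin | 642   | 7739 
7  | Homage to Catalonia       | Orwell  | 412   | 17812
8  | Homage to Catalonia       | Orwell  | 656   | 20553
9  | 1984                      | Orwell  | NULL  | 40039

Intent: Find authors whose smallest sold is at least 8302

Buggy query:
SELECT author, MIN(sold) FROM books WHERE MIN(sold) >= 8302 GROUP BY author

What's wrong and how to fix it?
Bug: MIN() in WHERE is a misuse of aggregate

Fix: Replace WHERE with HAVING after the GROUP BY

Corrected query:
SELECT author, MIN(sold) FROM books GROUP BY author HAVING MIN(sold) >= 8302

Result:
author | MIN(sold)
-------+----------
Orwell | 10192    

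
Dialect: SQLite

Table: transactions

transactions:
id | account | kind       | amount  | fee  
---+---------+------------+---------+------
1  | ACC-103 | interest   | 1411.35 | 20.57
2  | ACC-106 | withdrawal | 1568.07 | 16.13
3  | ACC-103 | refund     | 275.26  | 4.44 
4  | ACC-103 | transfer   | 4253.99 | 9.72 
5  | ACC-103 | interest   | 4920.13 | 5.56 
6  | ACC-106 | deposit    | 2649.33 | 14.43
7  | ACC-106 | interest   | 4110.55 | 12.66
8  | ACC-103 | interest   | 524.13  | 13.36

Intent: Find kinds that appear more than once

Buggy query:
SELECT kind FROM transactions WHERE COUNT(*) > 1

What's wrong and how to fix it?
Bug: COUNT(*) is an aggregate and cannot be used in WHERE

Fix: GROUP BY kind, then filter groups with HAVING COUNT(*) > 1

Corrected query:
SELECT kind FROM transactions GROUP BY kind HAVING COUNT(*) > 1

Result:
kind    
--------
interest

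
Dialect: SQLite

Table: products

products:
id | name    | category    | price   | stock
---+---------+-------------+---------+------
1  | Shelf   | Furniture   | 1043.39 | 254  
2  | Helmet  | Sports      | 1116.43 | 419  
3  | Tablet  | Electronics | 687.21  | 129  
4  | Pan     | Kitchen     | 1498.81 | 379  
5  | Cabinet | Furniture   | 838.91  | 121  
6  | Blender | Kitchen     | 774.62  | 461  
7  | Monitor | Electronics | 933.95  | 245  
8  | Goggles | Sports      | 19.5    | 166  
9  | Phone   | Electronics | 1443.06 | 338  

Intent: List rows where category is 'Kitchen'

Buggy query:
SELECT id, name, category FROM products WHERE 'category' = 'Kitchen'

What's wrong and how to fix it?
Bug: Single quotes denote string literals in SQL; the column name is being compared as a constant string

Fix: Reference the column as category without single quotes

Corrected query:
SELECT id, name, category FROM products WHERE category = 'Kitchen'

Result:
id | name    | category
---+---------+---------
4  | Pan     | Kitchen 
6  | Blender | Kitchen 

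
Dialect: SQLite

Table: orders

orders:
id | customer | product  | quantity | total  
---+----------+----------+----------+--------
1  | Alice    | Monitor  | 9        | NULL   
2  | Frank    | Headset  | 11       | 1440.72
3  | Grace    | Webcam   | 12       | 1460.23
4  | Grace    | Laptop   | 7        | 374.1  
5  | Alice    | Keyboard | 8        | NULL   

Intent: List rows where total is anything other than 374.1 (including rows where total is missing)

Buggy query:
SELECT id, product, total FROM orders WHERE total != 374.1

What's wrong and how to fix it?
Bug: Inequality against NULL is unknown, not true; rows with NULL are dropped

Fix: Handle NULL separately with IS NULL alongside the inequality

Corrected query:
SELECT id, product, total FROM orders WHERE total != 374.1 OR total IS NULL

Result:
id | product  | total  
---+----------+--------
1  | Monitor  | NULL   
2  | Headset  | 1440.72
3  | Webcam   | 1460.23
5  | Keyboard | NULL   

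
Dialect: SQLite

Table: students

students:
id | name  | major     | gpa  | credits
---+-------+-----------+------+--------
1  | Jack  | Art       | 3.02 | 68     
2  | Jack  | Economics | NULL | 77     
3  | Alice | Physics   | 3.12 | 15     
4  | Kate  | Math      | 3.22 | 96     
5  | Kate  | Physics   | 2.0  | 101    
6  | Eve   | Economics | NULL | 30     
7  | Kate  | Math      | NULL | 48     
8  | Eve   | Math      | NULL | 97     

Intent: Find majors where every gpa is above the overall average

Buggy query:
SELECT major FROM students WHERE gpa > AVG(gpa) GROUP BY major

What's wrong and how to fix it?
Bug: AVG() is an aggregate; it can't sit directly in WHERE

Fix: Compute the overall average in a scalar subquery and compare each group's MIN against it in HAVING

Corrected query:
SELECT major FROM students GROUP BY major HAVING MIN(gpa) > (SELECT AVG(gpa) FROM students)

Result:
major
-----
Art  
Math 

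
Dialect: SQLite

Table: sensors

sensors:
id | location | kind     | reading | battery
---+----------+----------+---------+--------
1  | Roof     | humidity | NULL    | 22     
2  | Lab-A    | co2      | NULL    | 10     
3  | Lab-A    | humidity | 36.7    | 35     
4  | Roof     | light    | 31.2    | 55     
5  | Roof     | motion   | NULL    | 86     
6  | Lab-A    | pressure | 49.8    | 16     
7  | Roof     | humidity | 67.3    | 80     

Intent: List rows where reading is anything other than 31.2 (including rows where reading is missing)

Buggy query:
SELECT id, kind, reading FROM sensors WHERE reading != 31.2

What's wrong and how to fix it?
Bug: 'reading != 31.2' is unknown when reading is NULL, so NULL rows are silently excluded

Fix: Handle NULL separately with IS NULL alongside the inequality

Corrected query:
SELECT id, kind, reading FROM sensors WHERE reading != 31.2 OR reading IS NULL

Result:
id | kind     | reading
---+----------+--------
1  | humidity | NULL   
2  | co2      | NULL   
3  | humidity | 36.7   
5  | motion   | NULL   
6  | pressure | 49.8   
7  | humidity | 67.3   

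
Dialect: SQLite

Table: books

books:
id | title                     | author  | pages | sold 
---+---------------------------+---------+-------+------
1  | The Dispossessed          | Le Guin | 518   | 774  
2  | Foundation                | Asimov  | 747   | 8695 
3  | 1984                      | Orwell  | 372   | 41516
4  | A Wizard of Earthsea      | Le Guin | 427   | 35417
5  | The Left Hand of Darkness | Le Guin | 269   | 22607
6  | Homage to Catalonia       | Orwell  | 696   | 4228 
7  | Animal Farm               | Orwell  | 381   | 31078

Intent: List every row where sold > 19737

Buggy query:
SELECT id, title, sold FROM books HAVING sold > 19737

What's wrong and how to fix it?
Bug: HAVING filters the output of aggregation, but this query has no GROUP BY and no aggregate functions, so SQLite rejects it (HAVING clause on a non-aggregate query); the condition here is per row

Fix: Use WHERE for row-level filtering

Corrected query:
SELECT id, title, sold FROM books WHERE sold > 19737

Result:
id | title                     | sold 
---+---------------------------+------
3  | 1984                      | 41516
4  | A Wizard of Earthsea      | 35417
5  | The Left Hand of Darkness | 22607
7  | Animal Farm               | 31078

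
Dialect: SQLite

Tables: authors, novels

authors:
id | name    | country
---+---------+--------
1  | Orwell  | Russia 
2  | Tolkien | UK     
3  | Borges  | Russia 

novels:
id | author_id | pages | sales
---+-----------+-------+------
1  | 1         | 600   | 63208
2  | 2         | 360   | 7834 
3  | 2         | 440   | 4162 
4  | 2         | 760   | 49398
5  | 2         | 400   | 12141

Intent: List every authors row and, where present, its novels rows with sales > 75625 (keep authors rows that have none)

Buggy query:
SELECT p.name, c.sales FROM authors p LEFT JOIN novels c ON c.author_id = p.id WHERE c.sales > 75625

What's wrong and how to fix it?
Bug: Filtering c.sales in WHERE discards the NULL rows produced by LEFT JOIN, turning it into an inner join

Fix: Move the right-table condition into the ON clause so unmatched parents are kept

Corrected query:
SELECT p.name, c.sales FROM authors p LEFT JOIN novels c ON c.author_id = p.id AND c.sales > 75625

Result:
name    | sales
--------+------
Orwell  | NULL 
Tolkien | NULL 
Borges  | NULL 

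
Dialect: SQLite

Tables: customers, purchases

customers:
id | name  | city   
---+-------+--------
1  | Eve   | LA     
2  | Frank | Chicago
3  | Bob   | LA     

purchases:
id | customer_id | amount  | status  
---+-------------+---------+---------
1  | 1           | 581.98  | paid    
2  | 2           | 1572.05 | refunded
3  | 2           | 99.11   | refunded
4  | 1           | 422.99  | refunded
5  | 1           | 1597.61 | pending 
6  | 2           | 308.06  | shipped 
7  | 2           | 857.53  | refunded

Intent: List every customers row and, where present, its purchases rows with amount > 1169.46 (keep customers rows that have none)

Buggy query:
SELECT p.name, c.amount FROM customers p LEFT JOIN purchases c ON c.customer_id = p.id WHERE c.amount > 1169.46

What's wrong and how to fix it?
Bug: Filtering c.amount in WHERE discards the NULL rows produced by LEFT JOIN, turning it into an inner join

Fix: Put 'c.amount > 1169.46' in the JOIN's ON clause instead of WHERE

Corrected query:
SELECT p.name, c.amount FROM customers p LEFT JOIN purchases c ON c.customer_id = p.id AND c.amount > 1169.46

Result:
name  | amount 
------+--------
Eve   | 1597.61
Frank | 1572.05
Bob   | NULL   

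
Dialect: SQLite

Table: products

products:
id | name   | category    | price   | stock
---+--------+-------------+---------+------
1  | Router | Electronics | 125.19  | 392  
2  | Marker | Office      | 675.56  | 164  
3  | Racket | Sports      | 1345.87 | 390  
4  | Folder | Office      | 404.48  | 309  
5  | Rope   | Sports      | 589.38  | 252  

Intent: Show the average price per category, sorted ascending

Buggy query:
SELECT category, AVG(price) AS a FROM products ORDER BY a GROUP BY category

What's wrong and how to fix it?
Bug: ORDER BY appears before GROUP BY; SQL clause order requires GROUP BY first

Fix: Reorder: SELECT … FROM … GROUP BY … ORDER BY …

Corrected query:
SELECT category, AVG(price) AS a FROM products GROUP BY category ORDER BY a

Result:
category    | a      
------------+--------
Electronics | 125.19 
Office      | 540.02 
Sports      | 967.625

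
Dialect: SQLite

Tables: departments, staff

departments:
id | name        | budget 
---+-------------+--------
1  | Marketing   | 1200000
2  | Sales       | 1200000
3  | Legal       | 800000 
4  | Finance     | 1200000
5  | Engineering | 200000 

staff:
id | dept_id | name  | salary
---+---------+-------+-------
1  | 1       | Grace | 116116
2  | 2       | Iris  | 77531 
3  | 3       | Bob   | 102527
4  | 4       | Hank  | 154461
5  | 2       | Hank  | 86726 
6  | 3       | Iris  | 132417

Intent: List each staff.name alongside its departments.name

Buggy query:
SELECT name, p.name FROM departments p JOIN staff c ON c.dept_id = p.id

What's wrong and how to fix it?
Bug: 'name' exists in both joined tables, so the database can't tell which one is meant

Fix: Prefix ambiguous columns with the table alias

Corrected query:
SELECT c.name, p.name FROM departments p JOIN staff c ON c.dept_id = p.id

Result:
name  | name     
------+----------
Grace | Marketing
Iris  | Sales    
Bob   | Legal    
Hank  | Finance  
Hank  | Sales    
Iris  | Legal    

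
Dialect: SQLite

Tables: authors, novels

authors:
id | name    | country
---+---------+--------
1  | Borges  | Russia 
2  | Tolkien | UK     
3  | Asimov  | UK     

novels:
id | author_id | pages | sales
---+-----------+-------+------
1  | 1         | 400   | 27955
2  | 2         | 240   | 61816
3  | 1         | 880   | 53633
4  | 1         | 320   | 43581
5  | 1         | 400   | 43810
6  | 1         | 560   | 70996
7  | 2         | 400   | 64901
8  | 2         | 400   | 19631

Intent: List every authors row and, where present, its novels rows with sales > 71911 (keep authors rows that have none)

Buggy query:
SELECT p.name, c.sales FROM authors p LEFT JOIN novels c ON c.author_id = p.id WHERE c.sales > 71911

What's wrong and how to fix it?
Bug: A WHERE condition on the right-hand table after LEFT JOIN drops unmatched parents

Fix: Move the right-table condition into the ON clause so unmatched parents are kept

Corrected query:
SELECT p.name, c.sales FROM authors p LEFT JOIN novels c ON c.author_id = p.id AND c.sales > 71911

Result:
name    | sales
--------+------
Borges  | NULL 
Tolkien | NULL 
Asimov  | NULL 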